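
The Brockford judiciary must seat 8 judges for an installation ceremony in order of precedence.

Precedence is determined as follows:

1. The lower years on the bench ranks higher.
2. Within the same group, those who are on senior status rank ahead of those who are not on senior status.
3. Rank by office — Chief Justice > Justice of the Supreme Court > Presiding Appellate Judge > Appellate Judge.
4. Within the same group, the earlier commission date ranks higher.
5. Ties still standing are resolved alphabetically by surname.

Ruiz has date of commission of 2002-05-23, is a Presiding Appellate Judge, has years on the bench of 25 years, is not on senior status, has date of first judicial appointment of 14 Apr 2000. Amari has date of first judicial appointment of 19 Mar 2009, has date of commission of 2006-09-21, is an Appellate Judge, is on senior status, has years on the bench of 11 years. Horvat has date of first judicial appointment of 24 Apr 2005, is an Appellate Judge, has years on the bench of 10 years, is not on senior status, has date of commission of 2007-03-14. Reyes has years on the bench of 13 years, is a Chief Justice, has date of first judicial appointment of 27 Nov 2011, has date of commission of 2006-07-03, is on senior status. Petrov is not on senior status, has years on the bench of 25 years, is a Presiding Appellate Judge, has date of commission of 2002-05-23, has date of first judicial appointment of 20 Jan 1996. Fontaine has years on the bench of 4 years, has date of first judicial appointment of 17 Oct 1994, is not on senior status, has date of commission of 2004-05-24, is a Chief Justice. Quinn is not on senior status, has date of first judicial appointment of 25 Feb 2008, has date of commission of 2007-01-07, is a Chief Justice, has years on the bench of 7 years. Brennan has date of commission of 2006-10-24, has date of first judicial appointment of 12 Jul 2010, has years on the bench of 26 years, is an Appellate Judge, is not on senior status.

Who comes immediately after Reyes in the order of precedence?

By years on the bench (lower first): Fontaine (4 years); then Quinn (7 years); then Horvat (10 years); then Amari (11 years); then Reyes (13 years); then Petrov and Ruiz (both 25 years); then Brennan (26 years).
Petrov and Ruiz are each not on senior status, so the next rule applies.
Petrov and Ruiz are each Presiding Appellate Judge, so the next rule applies.
Petrov and Ruiz both have date of commission 2002-05-23, so the next rule applies.
Among Petrov and Ruiz, alphabetically by surname: Petrov before Ruiz.
Order: Fontaine, Quinn, Horvat, Amari, Reyes, Petrov, Ruiz, Brennan.

Petrov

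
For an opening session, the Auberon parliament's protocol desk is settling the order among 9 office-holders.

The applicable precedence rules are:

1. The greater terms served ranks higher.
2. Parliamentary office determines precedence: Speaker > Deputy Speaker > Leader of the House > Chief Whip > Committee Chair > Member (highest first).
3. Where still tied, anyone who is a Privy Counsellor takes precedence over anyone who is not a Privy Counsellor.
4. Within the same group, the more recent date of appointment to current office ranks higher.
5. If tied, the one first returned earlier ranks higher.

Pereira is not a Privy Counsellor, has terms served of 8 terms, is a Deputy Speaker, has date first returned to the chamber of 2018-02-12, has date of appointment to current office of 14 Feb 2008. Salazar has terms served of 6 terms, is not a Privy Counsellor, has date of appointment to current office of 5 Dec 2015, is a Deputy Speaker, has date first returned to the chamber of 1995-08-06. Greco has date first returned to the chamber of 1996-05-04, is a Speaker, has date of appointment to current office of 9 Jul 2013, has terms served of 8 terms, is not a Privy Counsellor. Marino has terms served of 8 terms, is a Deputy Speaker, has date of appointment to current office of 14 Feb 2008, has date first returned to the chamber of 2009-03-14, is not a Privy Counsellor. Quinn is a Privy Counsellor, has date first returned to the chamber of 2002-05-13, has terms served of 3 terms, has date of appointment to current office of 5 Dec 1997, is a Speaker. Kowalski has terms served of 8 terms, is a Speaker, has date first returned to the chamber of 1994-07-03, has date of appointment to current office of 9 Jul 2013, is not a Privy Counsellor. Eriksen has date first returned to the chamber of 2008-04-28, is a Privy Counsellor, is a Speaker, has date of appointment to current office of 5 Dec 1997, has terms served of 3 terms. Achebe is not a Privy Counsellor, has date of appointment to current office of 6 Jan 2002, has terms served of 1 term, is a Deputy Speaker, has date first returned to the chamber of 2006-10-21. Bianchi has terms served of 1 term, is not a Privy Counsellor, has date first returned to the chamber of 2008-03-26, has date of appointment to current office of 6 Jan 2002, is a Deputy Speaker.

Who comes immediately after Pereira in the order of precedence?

By terms served (higher first): Kowalski, Greco, Marino and Pereira (each 8 terms); then Salazar (6 terms); then Quinn and Eriksen (both 3 terms); then Achebe and Bianchi (both 1 term).
Among Kowalski, Greco, Marino and Pereira, by parliamentary office: Kowalski and Greco (Speaker) before Marino and Pereira (Deputy Speaker).
Kowalski and Greco are each not a Privy Counsellor, so the next rule applies.
Kowalski and Greco both have date of appointment to current office 9 Jul 2013, so the next rule applies.
Among Kowalski and Greco, by date first returned to the chamber (earlier first): Kowalski (1994-07-03) before Greco (1996-05-04).
Marino and Pereira are each not a Privy Counsellor, so the next rule applies.
Marino and Pereira both have date of appointment to current office 14 Feb 2008, so the next rule applies.
Among Marino and Pereira, by date first returned to the chamber (earlier first): Marino (2009-03-14) before Pereira (2018-02-12).
Quinn and Eriksen are each Speaker, so the next rule applies.
Quinn and Eriksen are each a Privy Counsellor, so the next rule applies.
Quinn and Eriksen both have date of appointment to current office 5 Dec 1997, so the next rule applies.
Among Quinn and Eriksen, by date first returned to the chamber (earlier first): Quinn (2002-05-13) before Eriksen (2008-04-28).
Achebe and Bianchi are each Deputy Speaker, so the next rule applies.
Achebe and Bianchi are each not a Privy Counsellor, so the next rule applies.
Achebe and Bianchi both have date of appointment to current office 6 Jan 2002, so the next rule applies.
Among Achebe and Bianchi, by date first returned to the chamber (earlier first): Achebe (2006-10-21) before Bianchi (2008-03-26).
Order: Kowalski, Greco, Marino, Pereira, Salazar, Quinn, Eriksen, Achebe, Bianchi.

Salazar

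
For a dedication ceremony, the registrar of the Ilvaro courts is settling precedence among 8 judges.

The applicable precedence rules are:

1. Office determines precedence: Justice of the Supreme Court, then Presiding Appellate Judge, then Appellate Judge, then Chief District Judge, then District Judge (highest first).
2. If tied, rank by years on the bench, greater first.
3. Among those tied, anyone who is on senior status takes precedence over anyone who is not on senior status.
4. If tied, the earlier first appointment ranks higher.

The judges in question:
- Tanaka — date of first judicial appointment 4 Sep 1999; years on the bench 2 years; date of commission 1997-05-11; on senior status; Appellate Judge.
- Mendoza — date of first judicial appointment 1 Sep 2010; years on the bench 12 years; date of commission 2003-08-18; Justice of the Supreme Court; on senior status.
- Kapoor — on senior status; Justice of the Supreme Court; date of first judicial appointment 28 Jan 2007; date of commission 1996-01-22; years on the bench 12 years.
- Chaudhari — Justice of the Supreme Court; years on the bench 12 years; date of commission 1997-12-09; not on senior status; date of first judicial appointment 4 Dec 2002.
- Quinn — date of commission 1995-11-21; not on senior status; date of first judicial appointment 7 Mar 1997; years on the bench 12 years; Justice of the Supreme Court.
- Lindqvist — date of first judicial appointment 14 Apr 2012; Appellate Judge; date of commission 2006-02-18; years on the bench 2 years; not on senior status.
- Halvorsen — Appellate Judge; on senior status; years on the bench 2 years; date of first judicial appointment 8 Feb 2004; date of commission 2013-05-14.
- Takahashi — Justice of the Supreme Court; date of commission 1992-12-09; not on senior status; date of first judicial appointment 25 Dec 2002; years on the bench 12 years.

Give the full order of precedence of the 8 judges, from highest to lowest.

Kapoor, Mendoza, Quinn, Chaudhari, Takahashi, Tanaka, Halvorsen, Lindqvist

By office: Kapoor, Mendoza, Quinn, Chaudhari and Takahashi (Justice of the Supreme Court); then Tanaka, Halvorsen and Lindqvist (Appellate Judge).
Kapoor, Mendoza, Quinn, Chaudhari and Takahashi all have years on the bench 12 years, so the next rule applies.
Among Kapoor, Mendoza, Quinn, Chaudhari and Takahashi, on senior status before not on senior status: Kapoor and Mendoza (on senior status) before Quinn, Chaudhari and Takahashi (not on senior status).
Among Kapoor and Mendoza, by date of first judicial appointment (earlier first): Kapoor (28 Jan 2007) before Mendoza (1 Sep 2010).
Among Quinn, Chaudhari and Takahashi, by date of first judicial appointment (earlier first): Quinn (7 Mar 1997) before Chaudhari (4 Dec 2002) before Takahashi (25 Dec 2002).
Tanaka, Halvorsen and Lindqvist all have years on the bench 2 years, so the next rule applies.
Among Tanaka, Halvorsen and Lindqvist, on senior status before not on senior status: Tanaka and Halvorsen (on senior status) before Lindqvist (not on senior status).
Among Tanaka and Halvorsen, by date of first judicial appointment (earlier first): Tanaka (4 Sep 1999) before Halvorsen (8 Feb 2004).
Full order: Kapoor, Mendoza, Quinn, Chaudhari, Takahashi, Tanaka, Halvorsen, Lindqvist.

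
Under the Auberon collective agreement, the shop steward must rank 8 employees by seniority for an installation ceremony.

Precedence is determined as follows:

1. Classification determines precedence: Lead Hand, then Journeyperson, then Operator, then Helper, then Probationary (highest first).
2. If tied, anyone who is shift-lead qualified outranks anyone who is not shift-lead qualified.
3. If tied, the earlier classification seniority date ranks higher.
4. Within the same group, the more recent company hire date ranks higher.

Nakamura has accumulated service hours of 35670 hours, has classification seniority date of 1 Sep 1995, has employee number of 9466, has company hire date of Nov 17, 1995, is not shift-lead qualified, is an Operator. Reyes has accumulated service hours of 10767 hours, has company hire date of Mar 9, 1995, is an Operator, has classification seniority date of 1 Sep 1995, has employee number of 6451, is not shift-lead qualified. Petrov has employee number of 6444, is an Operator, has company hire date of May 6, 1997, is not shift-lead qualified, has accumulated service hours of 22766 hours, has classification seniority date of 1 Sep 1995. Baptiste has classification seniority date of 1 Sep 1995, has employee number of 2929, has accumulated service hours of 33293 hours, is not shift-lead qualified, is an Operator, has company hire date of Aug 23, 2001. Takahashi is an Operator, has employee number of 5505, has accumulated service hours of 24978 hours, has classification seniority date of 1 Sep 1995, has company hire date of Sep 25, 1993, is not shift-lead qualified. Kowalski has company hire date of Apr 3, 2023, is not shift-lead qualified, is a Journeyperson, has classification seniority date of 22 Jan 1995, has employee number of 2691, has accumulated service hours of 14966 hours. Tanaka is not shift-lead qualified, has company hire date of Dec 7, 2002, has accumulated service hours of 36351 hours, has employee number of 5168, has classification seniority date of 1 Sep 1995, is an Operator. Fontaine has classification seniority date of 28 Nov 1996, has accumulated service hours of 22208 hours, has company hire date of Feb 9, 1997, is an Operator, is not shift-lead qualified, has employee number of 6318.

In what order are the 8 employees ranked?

Kowalski, Tanaka, Baptiste, Petrov, Nakamura, Reyes, Takahashi, Fontaine

By classification: Kowalski (Journeyperson); then Tanaka, Baptiste, Petrov, Nakamura, Reyes, Takahashi and Fontaine (Operator).
Tanaka, Baptiste, Petrov, Nakamura, Reyes, Takahashi and Fontaine are each not shift-lead qualified, so the next rule applies.
Among Tanaka, Baptiste, Petrov, Nakamura, Reyes, Takahashi and Fontaine, by classification seniority date (earlier first): Tanaka, Baptiste, Petrov, Nakamura, Reyes and Takahashi (1 Sep 1995) before Fontaine (28 Nov 1996).
Among Tanaka, Baptiste, Petrov, Nakamura, Reyes and Takahashi, by company hire date (later first): Tanaka (Dec 7, 2002) before Baptiste (Aug 23, 2001) before Petrov (May 6, 1997) before Nakamura (Nov 17, 1995) before Reyes (Mar 9, 1995) before Takahashi (Sep 25, 1993).
Full order: Kowalski, Tanaka, Baptiste, Petrov, Nakamura, Reyes, Takahashi, Fontaine.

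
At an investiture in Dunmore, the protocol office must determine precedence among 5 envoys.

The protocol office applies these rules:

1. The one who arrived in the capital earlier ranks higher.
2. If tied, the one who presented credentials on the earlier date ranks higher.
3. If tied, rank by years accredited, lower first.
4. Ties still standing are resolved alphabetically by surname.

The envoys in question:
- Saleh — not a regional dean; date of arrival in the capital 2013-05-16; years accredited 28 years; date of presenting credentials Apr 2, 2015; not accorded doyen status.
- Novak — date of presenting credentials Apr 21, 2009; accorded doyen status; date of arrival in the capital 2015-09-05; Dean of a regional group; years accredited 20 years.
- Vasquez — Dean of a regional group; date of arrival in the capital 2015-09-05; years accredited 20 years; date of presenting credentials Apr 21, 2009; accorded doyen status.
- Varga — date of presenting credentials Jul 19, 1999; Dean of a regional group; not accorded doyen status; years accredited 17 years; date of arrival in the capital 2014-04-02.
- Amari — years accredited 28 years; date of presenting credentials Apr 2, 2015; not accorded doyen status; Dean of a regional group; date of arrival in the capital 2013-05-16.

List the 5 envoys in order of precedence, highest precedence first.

By date of arrival in the capital (earlier first): Amari and Saleh (both 2013-05-16); then Varga (2014-04-02); then Novak and Vasquez (both 2015-09-05).
Amari and Saleh both have date of presenting credentials Apr 2, 2015, so the next rule applies.
Amari and Saleh both have years accredited 28 years, so the next rule applies.
Among Amari and Saleh, alphabetically by surname: Amari before Saleh.
Novak and Vasquez both have date of presenting credentials Apr 21, 2009, so the next rule applies.
Novak and Vasquez both have years accredited 20 years, so the next rule applies.
Among Novak and Vasquez, alphabetically by surname: Novak before Vasquez.
Full order: Amari, Saleh, Varga, Novak, Vasquez.

Amari, Saleh, Varga, Novak, Vasquez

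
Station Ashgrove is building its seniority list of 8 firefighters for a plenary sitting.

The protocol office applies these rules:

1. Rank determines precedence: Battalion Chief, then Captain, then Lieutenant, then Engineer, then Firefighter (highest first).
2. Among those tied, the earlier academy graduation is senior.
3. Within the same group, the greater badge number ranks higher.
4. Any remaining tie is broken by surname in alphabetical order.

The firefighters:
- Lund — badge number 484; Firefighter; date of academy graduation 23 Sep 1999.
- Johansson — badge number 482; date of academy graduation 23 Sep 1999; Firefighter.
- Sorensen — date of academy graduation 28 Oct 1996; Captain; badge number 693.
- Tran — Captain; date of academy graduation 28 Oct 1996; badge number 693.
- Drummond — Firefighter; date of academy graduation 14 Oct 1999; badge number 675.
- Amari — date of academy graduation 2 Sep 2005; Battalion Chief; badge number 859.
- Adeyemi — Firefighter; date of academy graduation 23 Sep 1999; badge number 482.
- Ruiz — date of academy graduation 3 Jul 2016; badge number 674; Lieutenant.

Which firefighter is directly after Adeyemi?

By rank: Amari (Battalion Chief); then Sorensen and Tran (Captain); then Ruiz (Lieutenant); then Lund, Adeyemi, Johansson and Drummond (Firefighter).
Sorensen and Tran both have date of academy graduation 28 Oct 1996, so the next rule applies.
Sorensen and Tran both have badge number 693, so the next rule applies.
Among Sorensen and Tran, alphabetically by surname: Sorensen before Tran.
Among Lund, Adeyemi, Johansson and Drummond, by date of academy graduation (earlier first): Lund, Adeyemi and Johansson (23 Sep 1999) before Drummond (14 Oct 1999).
Among Lund, Adeyemi and Johansson, by badge number (higher first): Lund (484) before Adeyemi and Johansson (482).
Among Adeyemi and Johansson, alphabetically by surname: Adeyemi before Johansson.
Order: Amari, Sorensen, Tran, Ruiz, Lund, Adeyemi, Johansson, Drummond.

Johansson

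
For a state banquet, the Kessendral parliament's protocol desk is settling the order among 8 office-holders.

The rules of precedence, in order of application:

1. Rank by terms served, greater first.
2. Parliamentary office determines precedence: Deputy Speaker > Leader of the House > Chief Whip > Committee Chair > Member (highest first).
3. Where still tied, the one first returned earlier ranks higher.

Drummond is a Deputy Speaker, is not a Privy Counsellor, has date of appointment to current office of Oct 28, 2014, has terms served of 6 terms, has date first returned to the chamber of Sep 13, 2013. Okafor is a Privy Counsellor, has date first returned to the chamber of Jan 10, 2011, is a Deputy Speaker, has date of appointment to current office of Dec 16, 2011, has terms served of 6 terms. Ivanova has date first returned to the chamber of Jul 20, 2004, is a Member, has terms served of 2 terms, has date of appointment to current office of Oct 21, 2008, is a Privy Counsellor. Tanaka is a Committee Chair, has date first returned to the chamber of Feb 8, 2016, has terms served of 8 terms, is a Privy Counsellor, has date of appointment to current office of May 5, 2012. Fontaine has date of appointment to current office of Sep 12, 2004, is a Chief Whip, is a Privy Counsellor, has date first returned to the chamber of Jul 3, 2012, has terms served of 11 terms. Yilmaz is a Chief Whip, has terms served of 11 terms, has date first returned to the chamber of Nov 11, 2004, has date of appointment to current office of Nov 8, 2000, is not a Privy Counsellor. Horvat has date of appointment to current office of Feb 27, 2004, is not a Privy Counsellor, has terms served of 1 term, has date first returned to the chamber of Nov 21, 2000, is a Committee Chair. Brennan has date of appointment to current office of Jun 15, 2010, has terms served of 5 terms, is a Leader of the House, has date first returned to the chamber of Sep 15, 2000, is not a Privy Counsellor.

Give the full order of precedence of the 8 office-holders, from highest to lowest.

Yilmaz, Fontaine, Tanaka, Okafor, Drummond, Brennan, Ivanova, Horvat

By terms served (higher first): Yilmaz and Fontaine (both 11 terms); then Tanaka (8 terms); then Okafor and Drummond (both 6 terms); then Brennan (5 terms); then Ivanova (2 terms); then Horvat (1 term).
Yilmaz and Fontaine are each Chief Whip, so the next rule applies.
Among Yilmaz and Fontaine, by date first returned to the chamber (earlier first): Yilmaz (Nov 11, 2004) before Fontaine (Jul 3, 2012).
Okafor and Drummond are each Deputy Speaker, so the next rule applies.
Among Okafor and Drummond, by date first returned to the chamber (earlier first): Okafor (Jan 10, 2011) before Drummond (Sep 13, 2013).
Full order: Yilmaz, Fontaine, Tanaka, Okafor, Drummond, Brennan, Ivanova, Horvat.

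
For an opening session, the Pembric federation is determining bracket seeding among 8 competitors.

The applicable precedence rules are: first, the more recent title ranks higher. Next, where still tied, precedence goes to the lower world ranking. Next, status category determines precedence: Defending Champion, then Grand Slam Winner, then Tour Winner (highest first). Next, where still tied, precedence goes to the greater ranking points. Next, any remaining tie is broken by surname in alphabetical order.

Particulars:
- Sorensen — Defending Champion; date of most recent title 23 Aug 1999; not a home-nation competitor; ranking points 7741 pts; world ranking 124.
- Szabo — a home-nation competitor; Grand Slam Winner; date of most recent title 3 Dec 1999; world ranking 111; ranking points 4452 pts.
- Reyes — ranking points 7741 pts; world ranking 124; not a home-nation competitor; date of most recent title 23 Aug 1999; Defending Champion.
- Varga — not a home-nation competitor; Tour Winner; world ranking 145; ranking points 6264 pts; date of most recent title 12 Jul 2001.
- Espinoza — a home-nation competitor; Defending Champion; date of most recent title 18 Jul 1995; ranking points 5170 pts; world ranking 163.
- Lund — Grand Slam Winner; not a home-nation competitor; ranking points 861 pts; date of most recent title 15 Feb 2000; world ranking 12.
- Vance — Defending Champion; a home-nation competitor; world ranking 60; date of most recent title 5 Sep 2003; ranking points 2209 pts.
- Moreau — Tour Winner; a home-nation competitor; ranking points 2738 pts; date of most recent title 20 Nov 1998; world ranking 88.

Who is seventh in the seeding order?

By date of most recent title (later first): Vance (5 Sep 2003); then Varga (12 Jul 2001); then Lund (15 Feb 2000); then Szabo (3 Dec 1999); then Reyes and Sorensen (both 23 Aug 1999); then Moreau (20 Nov 1998); then Espinoza (18 Jul 1995).
Reyes and Sorensen both have world ranking 124, so the next rule applies.
Reyes and Sorensen are each Defending Champion, so the next rule applies.
Reyes and Sorensen both have ranking points 7741 pts, so the next rule applies.
Among Reyes and Sorensen, alphabetically by surname: Reyes before Sorensen.
Order: Vance, Varga, Lund, Szabo, Reyes, Sorensen, Moreau, Espinoza.

Moreau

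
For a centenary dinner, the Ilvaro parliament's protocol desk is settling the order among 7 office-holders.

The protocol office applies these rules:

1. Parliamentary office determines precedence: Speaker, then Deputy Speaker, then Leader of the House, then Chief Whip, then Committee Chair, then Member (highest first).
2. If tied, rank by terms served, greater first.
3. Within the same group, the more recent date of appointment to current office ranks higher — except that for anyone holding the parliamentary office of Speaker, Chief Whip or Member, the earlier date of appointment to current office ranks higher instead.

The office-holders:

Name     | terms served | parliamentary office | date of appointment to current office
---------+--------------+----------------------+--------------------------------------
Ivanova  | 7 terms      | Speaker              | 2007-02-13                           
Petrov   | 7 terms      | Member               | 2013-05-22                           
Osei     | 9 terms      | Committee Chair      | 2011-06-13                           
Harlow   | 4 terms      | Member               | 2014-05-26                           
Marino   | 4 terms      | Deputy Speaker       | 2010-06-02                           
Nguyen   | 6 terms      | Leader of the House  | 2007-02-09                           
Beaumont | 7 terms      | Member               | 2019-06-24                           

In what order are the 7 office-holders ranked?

Ivanova, Marino, Nguyen, Osei, Petrov, Beaumont, Harlow

By parliamentary office: Ivanova (Speaker); then Marino (Deputy Speaker); then Nguyen (Leader of the House); then Osei (Committee Chair); then Petrov, Beaumont and Harlow (Member).
Among Petrov, Beaumont and Harlow, by terms served (higher first): Petrov and Beaumont (7 terms) before Harlow (4 terms).
Among Petrov and Beaumont, by date of appointment to current office (earlier first) (reversed rule for this group): Petrov (2013-05-22) before Beaumont (2019-06-24).
Full order: Ivanova, Marino, Nguyen, Osei, Petrov, Beaumont, Harlow.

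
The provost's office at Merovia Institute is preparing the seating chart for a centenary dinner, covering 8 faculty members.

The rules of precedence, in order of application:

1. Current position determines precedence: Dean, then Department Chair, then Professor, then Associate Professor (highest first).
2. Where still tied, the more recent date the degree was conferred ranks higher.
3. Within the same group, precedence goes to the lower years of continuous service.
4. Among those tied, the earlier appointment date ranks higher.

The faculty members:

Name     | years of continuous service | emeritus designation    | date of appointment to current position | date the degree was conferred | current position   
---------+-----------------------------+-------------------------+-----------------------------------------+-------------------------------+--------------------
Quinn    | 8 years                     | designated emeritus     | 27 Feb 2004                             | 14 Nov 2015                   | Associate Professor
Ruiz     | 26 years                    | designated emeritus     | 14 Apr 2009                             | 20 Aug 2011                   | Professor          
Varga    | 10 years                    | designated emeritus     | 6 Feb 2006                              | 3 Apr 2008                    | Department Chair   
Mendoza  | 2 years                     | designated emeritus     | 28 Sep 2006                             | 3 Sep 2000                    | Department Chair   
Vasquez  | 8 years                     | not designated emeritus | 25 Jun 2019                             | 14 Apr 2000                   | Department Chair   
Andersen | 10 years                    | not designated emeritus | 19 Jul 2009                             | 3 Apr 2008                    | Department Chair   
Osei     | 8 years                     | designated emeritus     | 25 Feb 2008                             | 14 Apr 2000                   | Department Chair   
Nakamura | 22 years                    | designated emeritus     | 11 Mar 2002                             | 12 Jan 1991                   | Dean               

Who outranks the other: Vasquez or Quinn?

Vasquez

By current position: Nakamura (Dean); then Varga, Andersen, Mendoza, Osei and Vasquez (Department Chair); then Ruiz (Professor); then Quinn (Associate Professor).
Among Varga, Andersen, Mendoza, Osei and Vasquez, by date the degree was conferred (later first): Varga and Andersen (3 Apr 2008) before Mendoza (3 Sep 2000) before Osei and Vasquez (14 Apr 2000).
Varga and Andersen both have years of continuous service 10 years, so the next rule applies.
Among Varga and Andersen, by date of appointment to current position (earlier first): Varga (6 Feb 2006) before Andersen (19 Jul 2009).
Osei and Vasquez both have years of continuous service 8 years, so the next rule applies.
Among Osei and Vasquez, by date of appointment to current position (earlier first): Osei (25 Feb 2008) before Vasquez (25 Jun 2019).
So Vasquez takes precedence.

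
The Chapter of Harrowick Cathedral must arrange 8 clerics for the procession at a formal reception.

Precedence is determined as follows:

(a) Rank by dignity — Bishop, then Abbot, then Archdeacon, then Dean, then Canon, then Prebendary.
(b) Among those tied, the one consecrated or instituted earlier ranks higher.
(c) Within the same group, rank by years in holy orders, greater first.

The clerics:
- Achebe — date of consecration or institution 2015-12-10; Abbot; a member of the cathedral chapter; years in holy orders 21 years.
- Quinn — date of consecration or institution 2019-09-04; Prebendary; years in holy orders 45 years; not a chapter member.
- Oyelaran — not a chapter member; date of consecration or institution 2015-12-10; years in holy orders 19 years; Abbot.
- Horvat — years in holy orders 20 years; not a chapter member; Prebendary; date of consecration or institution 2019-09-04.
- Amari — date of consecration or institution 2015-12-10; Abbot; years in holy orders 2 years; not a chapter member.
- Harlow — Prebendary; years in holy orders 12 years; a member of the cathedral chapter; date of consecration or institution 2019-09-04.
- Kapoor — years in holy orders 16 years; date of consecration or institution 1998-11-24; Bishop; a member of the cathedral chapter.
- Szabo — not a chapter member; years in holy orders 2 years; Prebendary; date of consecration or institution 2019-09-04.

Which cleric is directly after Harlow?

By dignity: Kapoor (Bishop); then Achebe, Oyelaran and Amari (Abbot); then Quinn, Horvat, Harlow and Szabo (Prebendary).
Achebe, Oyelaran and Amari all have date of consecration or institution 2015-12-10, so the next rule applies.
Among Achebe, Oyelaran and Amari, by years in holy orders (higher first): Achebe (21 years) before Oyelaran (19 years) before Amari (2 years).
Quinn, Horvat, Harlow and Szabo all have date of consecration or institution 2019-09-04, so the next rule applies.
Among Quinn, Horvat, Harlow and Szabo, by years in holy orders (higher first): Quinn (45 years) before Horvat (20 years) before Harlow (12 years) before Szabo (2 years).
Order: Kapoor, Achebe, Oyelaran, Amari, Quinn, Horvat, Harlow, Szabo.

Szabo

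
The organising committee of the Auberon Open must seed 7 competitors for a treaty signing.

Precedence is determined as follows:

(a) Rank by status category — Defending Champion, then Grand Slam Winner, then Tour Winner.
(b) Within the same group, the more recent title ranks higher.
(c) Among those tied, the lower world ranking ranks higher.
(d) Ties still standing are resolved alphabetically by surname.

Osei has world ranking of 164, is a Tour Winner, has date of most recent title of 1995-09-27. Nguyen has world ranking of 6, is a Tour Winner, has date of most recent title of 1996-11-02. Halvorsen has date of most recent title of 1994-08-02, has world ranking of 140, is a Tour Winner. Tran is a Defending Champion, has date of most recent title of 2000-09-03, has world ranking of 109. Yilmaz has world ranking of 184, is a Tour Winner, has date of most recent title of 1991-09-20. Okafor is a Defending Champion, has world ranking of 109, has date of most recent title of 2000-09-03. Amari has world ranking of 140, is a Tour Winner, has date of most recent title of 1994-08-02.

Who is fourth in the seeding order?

By status category: Okafor and Tran (Defending Champion); then Nguyen, Osei, Amari, Halvorsen and Yilmaz (Tour Winner).
Okafor and Tran both have date of most recent title 2000-09-03, so the next rule applies.
Okafor and Tran both have world ranking 109, so the next rule applies.
Among Okafor and Tran, alphabetically by surname: Okafor before Tran.
Among Nguyen, Osei, Amari, Halvorsen and Yilmaz, by date of most recent title (later first): Nguyen (1996-11-02) before Osei (1995-09-27) before Amari and Halvorsen (1994-08-02) before Yilmaz (1991-09-20).
Amari and Halvorsen both have world ranking 140, so the next rule applies.
Among Amari and Halvorsen, alphabetically by surname: Amari before Halvorsen.
Order: Okafor, Tran, Nguyen, Osei, Amari, Halvorsen, Yilmaz.

Osei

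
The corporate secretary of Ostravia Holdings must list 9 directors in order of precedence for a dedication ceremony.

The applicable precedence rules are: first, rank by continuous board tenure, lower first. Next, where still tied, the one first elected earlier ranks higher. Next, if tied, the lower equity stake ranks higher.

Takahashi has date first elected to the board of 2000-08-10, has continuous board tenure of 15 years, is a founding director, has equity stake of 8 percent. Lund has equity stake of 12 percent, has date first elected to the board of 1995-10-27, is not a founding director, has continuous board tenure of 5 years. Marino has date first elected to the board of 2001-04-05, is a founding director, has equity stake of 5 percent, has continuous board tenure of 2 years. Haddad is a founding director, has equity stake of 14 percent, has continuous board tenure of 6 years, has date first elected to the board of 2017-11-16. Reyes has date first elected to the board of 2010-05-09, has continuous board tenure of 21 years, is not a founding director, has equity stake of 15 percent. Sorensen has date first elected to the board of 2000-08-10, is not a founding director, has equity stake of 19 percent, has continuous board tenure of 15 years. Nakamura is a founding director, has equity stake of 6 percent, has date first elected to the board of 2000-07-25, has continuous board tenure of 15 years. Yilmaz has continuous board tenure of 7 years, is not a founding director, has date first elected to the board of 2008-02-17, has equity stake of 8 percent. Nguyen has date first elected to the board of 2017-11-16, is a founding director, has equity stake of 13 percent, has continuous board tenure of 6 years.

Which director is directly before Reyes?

Sorensen

By continuous board tenure (lower first): Marino (2 years); then Lund (5 years); then Nguyen and Haddad (both 6 years); then Yilmaz (7 years); then Nakamura, Takahashi and Sorensen (each 15 years); then Reyes (21 years).
Nguyen and Haddad both have date first elected to the board 2017-11-16, so the next rule applies.
Among Nguyen and Haddad, by equity stake (lower first): Nguyen (13 percent) before Haddad (14 percent).
Among Nakamura, Takahashi and Sorensen, by date first elected to the board (earlier first): Nakamura (2000-07-25) before Takahashi and Sorensen (2000-08-10).
Among Takahashi and Sorensen, by equity stake (lower first): Takahashi (8 percent) before Sorensen (19 percent).
Order: Marino, Lund, Nguyen, Haddad, Yilmaz, Nakamura, Takahashi, Sorensen, Reyes.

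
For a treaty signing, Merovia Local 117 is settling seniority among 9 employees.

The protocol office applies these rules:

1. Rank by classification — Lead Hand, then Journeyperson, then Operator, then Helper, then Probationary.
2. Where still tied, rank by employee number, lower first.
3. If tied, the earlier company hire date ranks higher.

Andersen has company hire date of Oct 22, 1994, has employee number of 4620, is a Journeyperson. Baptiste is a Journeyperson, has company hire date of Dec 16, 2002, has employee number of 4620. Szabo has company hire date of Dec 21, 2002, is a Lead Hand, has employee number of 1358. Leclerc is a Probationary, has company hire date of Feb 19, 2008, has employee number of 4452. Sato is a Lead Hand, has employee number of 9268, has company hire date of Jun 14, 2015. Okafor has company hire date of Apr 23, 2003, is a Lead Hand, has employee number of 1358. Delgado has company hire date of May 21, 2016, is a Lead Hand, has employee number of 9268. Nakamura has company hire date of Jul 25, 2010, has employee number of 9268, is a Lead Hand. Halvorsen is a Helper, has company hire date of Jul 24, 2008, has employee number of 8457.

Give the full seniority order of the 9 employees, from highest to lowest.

By classification: Szabo, Okafor, Nakamura, Sato and Delgado (Lead Hand); then Andersen and Baptiste (Journeyperson); then Halvorsen (Helper); then Leclerc (Probationary).
Among Szabo, Okafor, Nakamura, Sato and Delgado, by employee number (lower first): Szabo and Okafor (1358) before Nakamura, Sato and Delgado (9268).
Among Szabo and Okafor, by company hire date (earlier first): Szabo (Dec 21, 2002) before Okafor (Apr 23, 2003).
Among Nakamura, Sato and Delgado, by company hire date (earlier first): Nakamura (Jul 25, 2010) before Sato (Jun 14, 2015) before Delgado (May 21, 2016).
Andersen and Baptiste both have employee number 4620, so the next rule applies.
Among Andersen and Baptiste, by company hire date (earlier first): Andersen (Oct 22, 1994) before Baptiste (Dec 16, 2002).
Full order: Szabo, Okafor, Nakamura, Sato, Delgado, Andersen, Baptiste, Halvorsen, Leclerc.

Szabo, Okafor, Nakamura, Sato, Delgado, Andersen, Baptiste, Halvorsen, Leclerc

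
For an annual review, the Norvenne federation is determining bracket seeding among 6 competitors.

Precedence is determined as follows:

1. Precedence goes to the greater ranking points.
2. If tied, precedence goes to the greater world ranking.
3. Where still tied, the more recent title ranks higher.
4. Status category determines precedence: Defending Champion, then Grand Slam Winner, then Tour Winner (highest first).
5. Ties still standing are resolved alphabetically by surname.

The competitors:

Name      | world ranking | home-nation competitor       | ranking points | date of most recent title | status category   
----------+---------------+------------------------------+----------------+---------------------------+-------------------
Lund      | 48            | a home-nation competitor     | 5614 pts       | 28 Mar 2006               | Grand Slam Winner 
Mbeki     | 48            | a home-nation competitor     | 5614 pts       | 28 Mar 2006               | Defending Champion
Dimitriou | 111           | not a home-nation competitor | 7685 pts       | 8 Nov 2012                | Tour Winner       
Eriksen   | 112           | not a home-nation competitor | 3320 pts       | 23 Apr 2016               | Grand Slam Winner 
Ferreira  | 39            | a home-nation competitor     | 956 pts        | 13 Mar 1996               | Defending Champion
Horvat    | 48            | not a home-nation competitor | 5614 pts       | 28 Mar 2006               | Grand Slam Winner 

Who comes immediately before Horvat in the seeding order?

Mbeki

By ranking points (higher first): Dimitriou (7685 pts); then Mbeki, Horvat and Lund (each 5614 pts); then Eriksen (3320 pts); then Ferreira (956 pts).
Mbeki, Horvat and Lund all have world ranking 48, so the next rule applies.
Mbeki, Horvat and Lund all have date of most recent title 28 Mar 2006, so the next rule applies.
Among Mbeki, Horvat and Lund, by status category: Mbeki (Defending Champion) before Horvat and Lund (Grand Slam Winner).
Among Horvat and Lund, alphabetically by surname: Horvat before Lund.
Order: Dimitriou, Mbeki, Horvat, Lund, Eriksen, Ferreira.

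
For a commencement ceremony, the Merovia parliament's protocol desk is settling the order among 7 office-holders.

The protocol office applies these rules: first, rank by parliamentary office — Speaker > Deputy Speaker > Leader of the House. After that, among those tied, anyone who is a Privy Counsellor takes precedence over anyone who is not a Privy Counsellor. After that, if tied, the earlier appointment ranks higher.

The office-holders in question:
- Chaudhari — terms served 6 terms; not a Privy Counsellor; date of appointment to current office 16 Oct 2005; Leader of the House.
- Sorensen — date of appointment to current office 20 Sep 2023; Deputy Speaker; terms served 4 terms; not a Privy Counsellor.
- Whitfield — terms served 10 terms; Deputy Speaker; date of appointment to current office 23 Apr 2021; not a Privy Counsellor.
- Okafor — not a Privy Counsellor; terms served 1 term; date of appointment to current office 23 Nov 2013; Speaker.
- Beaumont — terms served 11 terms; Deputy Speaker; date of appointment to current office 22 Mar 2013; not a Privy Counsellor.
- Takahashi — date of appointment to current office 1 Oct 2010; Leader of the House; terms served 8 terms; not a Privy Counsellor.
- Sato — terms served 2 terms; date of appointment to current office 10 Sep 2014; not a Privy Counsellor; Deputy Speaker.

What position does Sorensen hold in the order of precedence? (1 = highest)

By parliamentary office: Okafor (Speaker); then Beaumont, Sato, Whitfield and Sorensen (Deputy Speaker); then Chaudhari and Takahashi (Leader of the House).
Beaumont, Sato, Whitfield and Sorensen are each not a Privy Counsellor, so the next rule applies.
Among Beaumont, Sato, Whitfield and Sorensen, by date of appointment to current office (earlier first): Beaumont (22 Mar 2013) before Sato (10 Sep 2014) before Whitfield (23 Apr 2021) before Sorensen (20 Sep 2023).
Chaudhari and Takahashi are each not a Privy Counsellor, so the next rule applies.
Among Chaudhari and Takahashi, by date of appointment to current office (earlier first): Chaudhari (16 Oct 2005) before Takahashi (1 Oct 2010).
Order: Okafor, Beaumont, Sato, Whitfield, Sorensen, Chaudhari, Takahashi. So position 5.

5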